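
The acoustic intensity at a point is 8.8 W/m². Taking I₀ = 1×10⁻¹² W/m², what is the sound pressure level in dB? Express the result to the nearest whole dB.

129 dB

Dividing by I₀ shifts the exponent by 12: I/I₀ = 8.8×10^12.
L = 10·(0.9445 + 12) = 129.44 dB.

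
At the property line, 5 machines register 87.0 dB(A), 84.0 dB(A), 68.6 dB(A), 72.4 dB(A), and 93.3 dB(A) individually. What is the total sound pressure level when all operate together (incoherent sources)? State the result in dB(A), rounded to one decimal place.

For uncorrelated sources the intensities add, so convert each level to linear form, sum, and take 10·log₁₀ of the total.
Σ 10^(L/10) = 10^(87.0/10) + 10^(84.0/10) + 10^(68.6/10) + 10^(72.4/10) + 10^(93.3/10) = 2.915e+09.
L_total = 10·log₁₀(2.915e+09) = 94.65 dB(A).

94.6 dB(A)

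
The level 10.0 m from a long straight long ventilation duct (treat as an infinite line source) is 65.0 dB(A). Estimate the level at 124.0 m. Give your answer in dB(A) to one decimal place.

54.1 dB(A)

Cylindrical spreading from a line source gives a 10·log₁₀(r₂/r₁) drop.
L₂ = 65.0 − 10·log₁₀(124.0/10.0) = 65.0 − 10.934 = 54.07 dB(A).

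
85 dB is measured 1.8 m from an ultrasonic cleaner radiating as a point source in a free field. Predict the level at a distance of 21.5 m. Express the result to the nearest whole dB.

63 dB

For a point source, L₂ = L₁ − 20·log₁₀(r₂/r₁).
L₂ = 85 − 20·log₁₀(21.5/1.8) = 85 − 21.543 = 63.46 dB.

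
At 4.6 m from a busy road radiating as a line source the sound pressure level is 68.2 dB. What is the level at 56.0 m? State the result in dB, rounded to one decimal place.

57.3 dB

Cylindrical spreading from a line source gives a 10·log₁₀(r₂/r₁) drop.
L₂ = 68.2 − 10·log₁₀(56.0/4.6) = 68.2 − 10.854 = 57.35 dB.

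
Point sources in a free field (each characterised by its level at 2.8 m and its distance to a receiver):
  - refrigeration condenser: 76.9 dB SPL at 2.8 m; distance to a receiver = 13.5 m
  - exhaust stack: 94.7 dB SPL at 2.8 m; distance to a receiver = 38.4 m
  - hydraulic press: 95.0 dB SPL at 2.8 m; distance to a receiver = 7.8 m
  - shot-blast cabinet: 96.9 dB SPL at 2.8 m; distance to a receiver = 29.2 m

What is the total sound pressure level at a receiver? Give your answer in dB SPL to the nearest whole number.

First find each source's level at the receiver (point-source: −20·log₁₀(r/r_ref)), then combine on an intensity basis.
refrigeration condenser: 76.9 − 20·log₁₀(13.5/2.8) = 76.9 − 13.66 = 63.24 dB SPL.
exhaust stack: 94.7 − 20·log₁₀(38.4/2.8) = 94.7 − 22.74 = 71.96 dB SPL.
hydraulic press: 95.0 − 20·log₁₀(7.8/2.8) = 95.0 − 8.90 = 86.10 dB SPL.
shot-blast cabinet: 96.9 − 20·log₁₀(29.2/2.8) = 96.9 − 20.36 = 76.54 dB SPL.
Σ 10^(L/10) = 4.703e+08 → L_total = 10·log₁₀(4.703e+08) = 86.72 dB SPL.

87 dB SPL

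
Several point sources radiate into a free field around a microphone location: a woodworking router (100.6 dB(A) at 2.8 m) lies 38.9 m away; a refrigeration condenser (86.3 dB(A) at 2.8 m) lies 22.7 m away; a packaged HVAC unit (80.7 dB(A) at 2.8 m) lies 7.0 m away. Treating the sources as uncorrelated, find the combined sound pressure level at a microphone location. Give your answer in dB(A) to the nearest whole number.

79 dB(A)

Propagate each source to the receiver with L = L_ref − 20·log₁₀(r/r_ref), then add intensities.
woodworking router: 100.6 − 20·log₁₀(38.9/2.8) = 100.6 − 22.86 = 77.74 dB(A).
refrigeration condenser: 86.3 − 20·log₁₀(22.7/2.8) = 86.3 − 18.18 = 68.12 dB(A).
packaged HVAC unit: 80.7 − 20·log₁₀(7.0/2.8) = 80.7 − 7.96 = 72.74 dB(A).
Σ 10^(L/10) = 8.477e+07 → L_total = 10·log₁₀(8.477e+07) = 79.28 dB(A).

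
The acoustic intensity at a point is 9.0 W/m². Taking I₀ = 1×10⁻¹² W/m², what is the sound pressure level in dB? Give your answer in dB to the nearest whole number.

130 dB

L = 10·log₁₀(I/I₀) = 10·log₁₀(9.0/10⁻¹²) = 10·log₁₀(9.0×10^12).
L = 10·(0.9542 + 12) = 129.54 dB.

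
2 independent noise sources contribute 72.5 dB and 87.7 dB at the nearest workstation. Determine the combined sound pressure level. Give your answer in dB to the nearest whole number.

For uncorrelated sources the intensities add, so convert each level to linear form, sum, and take 10·log₁₀ of the total.
Σ 10^(L/10) = 10^(72.5/10) + 10^(87.7/10) = 6.066e+08.
L_total = 10·log₁₀(6.066e+08) = 87.83 dB.

88 dB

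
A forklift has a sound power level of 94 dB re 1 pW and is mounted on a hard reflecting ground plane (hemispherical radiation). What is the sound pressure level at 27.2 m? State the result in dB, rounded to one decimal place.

57.3 dB

L_p = L_w − 10·log₁₀(2π·r²) with r = 27.2 m.
2π·r² = 4649 m², 10·log₁₀ of that is 36.673 dB.
L_p = 94 − 36.673 = 57.33 dB.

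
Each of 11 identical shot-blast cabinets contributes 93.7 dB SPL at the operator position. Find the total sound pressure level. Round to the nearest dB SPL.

With 11 equal, uncorrelated contributions the intensity is 11× that of one unit, giving a rise of 10·log₁₀ 11.
L_total = 93.7 + 10·log₁₀(11) = 93.7 + 10.414 = 104.11 dB SPL.

104 dB SPL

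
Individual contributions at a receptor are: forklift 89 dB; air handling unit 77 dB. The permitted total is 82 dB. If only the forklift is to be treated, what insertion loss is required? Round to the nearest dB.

Everything except the forklift sums to 10^(77/10) = 5.012e+07 in linear terms, 77.00 dB.
The limit corresponds to 10^(82/10) = 1.585e+08; subtracting the fixed part leaves 1.084e+08 for the forklift, i.e. 80.35 dB.
Required insertion loss = 89 − 80.35 = 8.65 dB.

9 dB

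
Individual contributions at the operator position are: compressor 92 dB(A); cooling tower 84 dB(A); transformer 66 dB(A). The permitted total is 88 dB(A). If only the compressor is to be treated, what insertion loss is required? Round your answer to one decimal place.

Everything except the compressor sums to 10^(84/10) + 10^(66/10) = 2.552e+08 in linear terms, 84.07 dB(A).
The limit corresponds to 10^(88/10) = 6.310e+08; subtracting the fixed part leaves 3.758e+08 for the compressor, i.e. 85.75 dB(A).
So the compressor must be reduced from 92 to 85.75 dB(A): IL = 6.25 dB.

6.3 dB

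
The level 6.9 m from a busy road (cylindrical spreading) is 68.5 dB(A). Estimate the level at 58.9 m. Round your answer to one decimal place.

Cylindrical spreading from a line source gives a 10·log₁₀(r₂/r₁) drop.
L₂ = 68.5 − 10·log₁₀(58.9/6.9) = 68.5 − 9.313 = 59.19 dB(A).

59.2 dB(A)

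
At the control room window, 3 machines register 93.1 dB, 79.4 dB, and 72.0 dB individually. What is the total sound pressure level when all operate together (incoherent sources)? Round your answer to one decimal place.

93.3 dB

For uncorrelated sources the intensities add, so convert each level to linear form, sum, and take 10·log₁₀ of the total.
Σ 10^(L/10) = 10^(93.1/10) + 10^(79.4/10) + 10^(72.0/10) = 2.145e+09.
L_total = 10·log₁₀(2.145e+09) = 93.31 dB.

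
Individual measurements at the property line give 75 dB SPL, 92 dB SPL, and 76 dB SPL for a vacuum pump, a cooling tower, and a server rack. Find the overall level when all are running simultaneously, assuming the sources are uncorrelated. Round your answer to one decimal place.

Incoherent sources combine by intensity addition: L_total = 10·log₁₀(Σ 10^(L_i/10)).
Σ 10^(L/10) = 10^(75/10) + 10^(92/10) + 10^(76/10) = 1.656e+09.
L_total = 10·log₁₀(1.656e+09) = 92.19 dB SPL.

92.2 dB SPL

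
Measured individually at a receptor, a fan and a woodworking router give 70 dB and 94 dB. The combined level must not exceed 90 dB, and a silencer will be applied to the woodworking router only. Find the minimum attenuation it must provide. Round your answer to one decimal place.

4.0 dB

Fixed contribution from the other source: Σ 10^(L/10) = 10^(70/10) = 1.000e+07 (70.00 dB).
The limit corresponds to 10^(90/10) = 1.000e+09; subtracting the fixed part leaves 9.900e+08 for the woodworking router, i.e. 89.96 dB.
Required insertion loss = 94 − 89.96 = 4.04 dB.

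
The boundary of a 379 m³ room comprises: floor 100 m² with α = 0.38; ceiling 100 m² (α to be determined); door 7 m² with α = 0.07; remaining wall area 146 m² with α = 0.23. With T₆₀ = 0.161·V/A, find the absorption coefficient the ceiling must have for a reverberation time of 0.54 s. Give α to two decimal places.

0.41

A = 0.161·V/T₆₀ = 0.161·379/0.54 = 113.00 m² sabins.
Absorption from the other surfaces = 100·0.38 + 7·0.07 + 146·0.23 = 72.07 m², so the ceiling must supply 40.93 m² over 100 m².
α = 40.93/100 = 0.409.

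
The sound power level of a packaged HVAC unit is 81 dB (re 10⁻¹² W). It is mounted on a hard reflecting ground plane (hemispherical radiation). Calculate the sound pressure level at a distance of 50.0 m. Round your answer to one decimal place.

Free-field hemispherical radiation: L_p = L_w − 10·log₁₀(2π·r²), r = 50.0 m.
2π·r² = 1.571e+04 m², 10·log₁₀ of that is 41.961 dB.
L_p = 81 − 41.961 = 39.04 dB.

39.0 dB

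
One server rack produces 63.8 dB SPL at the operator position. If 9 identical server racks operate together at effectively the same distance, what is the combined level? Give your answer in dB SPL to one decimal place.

73.3 dB SPL

L_total = L₁ + 10·log₁₀ N for N identical incoherent sources.
L_total = 63.8 + 10·log₁₀(9) = 63.8 + 9.542 = 73.34 dB SPL.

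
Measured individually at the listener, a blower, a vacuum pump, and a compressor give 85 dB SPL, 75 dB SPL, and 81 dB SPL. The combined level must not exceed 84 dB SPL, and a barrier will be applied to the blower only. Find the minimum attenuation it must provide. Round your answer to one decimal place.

Fixed contribution from the other sources: Σ 10^(L/10) = 10^(75/10) + 10^(81/10) = 1.575e+08 (81.97 dB SPL).
The limit corresponds to 10^(84/10) = 2.512e+08; subtracting the fixed part leaves 9.367e+07 for the blower, i.e. 79.72 dB SPL.
So the blower must be reduced from 85 to 79.72 dB SPL: IL = 5.28 dB.

5.3 dB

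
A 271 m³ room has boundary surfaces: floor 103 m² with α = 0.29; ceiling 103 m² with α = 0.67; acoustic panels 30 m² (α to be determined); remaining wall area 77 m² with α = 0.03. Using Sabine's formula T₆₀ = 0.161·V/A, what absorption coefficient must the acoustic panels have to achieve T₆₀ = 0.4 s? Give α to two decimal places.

From T₆₀ = 0.161·V/A, the target T₆₀ = 0.4 s needs A = 0.161·271/0.4 = 109.08 m².
Absorption from the other surfaces = 103·0.29 + 103·0.67 + 77·0.03 = 101.19 m², so the acoustic panels must supply 7.89 m² over 30 m².
α = 7.89/30 = 0.263.

0.26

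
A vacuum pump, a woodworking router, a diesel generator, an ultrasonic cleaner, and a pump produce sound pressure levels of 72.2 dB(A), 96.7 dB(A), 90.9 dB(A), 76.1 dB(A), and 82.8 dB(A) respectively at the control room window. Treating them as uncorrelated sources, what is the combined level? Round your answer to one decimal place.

97.9 dB(A)

For uncorrelated sources the intensities add, so convert each level to linear form, sum, and take 10·log₁₀ of the total.
Σ 10^(L/10) = 10^(72.2/10) + 10^(96.7/10) + 10^(90.9/10) + 10^(76.1/10) + 10^(82.8/10) = 6.156e+09.
L_total = 10·log₁₀(6.156e+09) = 97.89 dB(A).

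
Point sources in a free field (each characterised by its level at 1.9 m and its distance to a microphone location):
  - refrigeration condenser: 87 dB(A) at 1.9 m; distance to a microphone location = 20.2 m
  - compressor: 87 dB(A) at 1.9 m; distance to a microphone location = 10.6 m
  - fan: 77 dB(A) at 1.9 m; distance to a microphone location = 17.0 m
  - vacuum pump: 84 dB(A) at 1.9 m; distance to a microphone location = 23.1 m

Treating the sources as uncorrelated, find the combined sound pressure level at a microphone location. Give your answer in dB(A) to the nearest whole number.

74 dB(A)

First find each source's level at the receiver (point-source: −20·log₁₀(r/r_ref)), then combine on an intensity basis.
refrigeration condenser: 87 − 20·log₁₀(20.2/1.9) = 87 − 20.53 = 66.47 dB(A).
compressor: 87 − 20·log₁₀(10.6/1.9) = 87 − 14.93 = 72.07 dB(A).
fan: 77 − 20·log₁₀(17.0/1.9) = 77 − 19.03 = 57.97 dB(A).
vacuum pump: 84 − 20·log₁₀(23.1/1.9) = 84 − 21.70 = 62.30 dB(A).
Σ 10^(L/10) = 2.286e+07 → L_total = 10·log₁₀(2.286e+07) = 73.59 dB(A).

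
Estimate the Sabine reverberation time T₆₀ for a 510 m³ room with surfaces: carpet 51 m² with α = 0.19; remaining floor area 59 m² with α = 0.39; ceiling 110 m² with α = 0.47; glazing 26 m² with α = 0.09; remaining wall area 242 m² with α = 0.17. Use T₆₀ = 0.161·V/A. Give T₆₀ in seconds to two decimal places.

A = Σ Sᵢαᵢ = 51·0.19 + 59·0.39 + 110·0.47 + 26·0.09 + 242·0.17 = 127.88 m².
T₆₀ = 0.161·V/A = 0.161·510/127.88 = 0.642 s.

0.64 s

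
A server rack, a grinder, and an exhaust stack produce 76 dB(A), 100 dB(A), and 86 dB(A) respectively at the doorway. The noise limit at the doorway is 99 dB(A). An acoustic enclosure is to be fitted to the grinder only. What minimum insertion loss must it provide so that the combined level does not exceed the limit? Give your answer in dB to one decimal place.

1.2 dB

Everything except the grinder sums to 10^(76/10) + 10^(86/10) = 4.379e+08 in linear terms, 86.41 dB(A).
The limit corresponds to 10^(99/10) = 7.943e+09; subtracting the fixed part leaves 7.505e+09 for the grinder, i.e. 98.75 dB(A).
Required insertion loss = 100 − 98.75 = 1.25 dB.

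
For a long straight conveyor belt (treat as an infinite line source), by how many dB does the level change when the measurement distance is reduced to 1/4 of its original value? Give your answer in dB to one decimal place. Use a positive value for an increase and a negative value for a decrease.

Line-source spreading: ΔL = −10·log₁₀(r₂/r₁).
ΔL = −10·log₁₀(0.25) = +6.02 dB.

+6.0 dB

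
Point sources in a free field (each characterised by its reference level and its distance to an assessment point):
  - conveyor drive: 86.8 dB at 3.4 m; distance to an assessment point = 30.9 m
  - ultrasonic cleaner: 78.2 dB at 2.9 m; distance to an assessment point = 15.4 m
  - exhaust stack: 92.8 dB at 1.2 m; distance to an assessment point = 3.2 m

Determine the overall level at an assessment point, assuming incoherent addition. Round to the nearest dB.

84 dB

Propagate each source to the receiver with L = L_ref − 20·log₁₀(r/r_ref), then add intensities.
conveyor drive: 86.8 − 20·log₁₀(30.9/3.4) = 86.8 − 19.17 = 67.63 dB.
ultrasonic cleaner: 78.2 − 20·log₁₀(15.4/2.9) = 78.2 − 14.50 = 63.70 dB.
exhaust stack: 92.8 − 20·log₁₀(3.2/1.2) = 92.8 − 8.52 = 84.28 dB.
Σ 10^(L/10) = 2.761e+08 → L_total = 10·log₁₀(2.761e+08) = 84.41 dB.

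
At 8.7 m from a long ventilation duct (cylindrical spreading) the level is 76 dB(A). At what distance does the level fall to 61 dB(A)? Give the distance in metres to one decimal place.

275.1 m

For a line source L₁ − L₂ = 10·log₁₀(r₂/r₁), so r₂ = r₁·10^((L₁−L₂)/10).
r₂ = 8.7·10^((76−61)/10) = 8.7·10^(15.0/10) = 275.12 m.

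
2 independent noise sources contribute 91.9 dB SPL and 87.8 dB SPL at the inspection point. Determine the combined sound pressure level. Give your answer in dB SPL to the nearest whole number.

Incoherent sources combine by intensity addition: L_total = 10·log₁₀(Σ 10^(L_i/10)).
Σ 10^(L/10) = 10^(91.9/10) + 10^(87.8/10) = 2.151e+09.
L_total = 10·log₁₀(2.151e+09) = 93.33 dB SPL.

93 dB SPL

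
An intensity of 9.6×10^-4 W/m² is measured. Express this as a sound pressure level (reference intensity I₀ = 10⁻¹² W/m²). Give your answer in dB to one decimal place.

89.8 dB

Dividing by I₀ shifts the exponent by 12: I/I₀ = 9.6×10^8.
L = 10·(0.9823 + 8) = 89.82 dB.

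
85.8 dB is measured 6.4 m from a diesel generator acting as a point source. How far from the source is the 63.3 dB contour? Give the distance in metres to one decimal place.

For a point source L₁ − L₂ = 20·log₁₀(r₂/r₁), so r₂ = r₁·10^((L₁−L₂)/20).
r₂ = 6.4·10^((85.8−63.3)/20) = 6.4·10^(22.5/20) = 85.35 m.

85.3 m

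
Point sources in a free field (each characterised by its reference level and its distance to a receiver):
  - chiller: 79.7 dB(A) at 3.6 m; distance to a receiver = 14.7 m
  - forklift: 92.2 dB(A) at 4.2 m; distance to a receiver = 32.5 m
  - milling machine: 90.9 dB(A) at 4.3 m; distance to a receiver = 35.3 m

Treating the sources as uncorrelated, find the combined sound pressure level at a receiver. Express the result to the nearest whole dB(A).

77 dB(A)

First find each source's level at the receiver (point-source: −20·log₁₀(r/r_ref)), then combine on an intensity basis.
chiller: 79.7 − 20·log₁₀(14.7/3.6) = 79.7 − 12.22 = 67.48 dB(A).
forklift: 92.2 − 20·log₁₀(32.5/4.2) = 92.2 − 17.77 = 74.43 dB(A).
milling machine: 90.9 − 20·log₁₀(35.3/4.3) = 90.9 − 18.29 = 72.61 dB(A).
Σ 10^(L/10) = 5.157e+07 → L_total = 10·log₁₀(5.157e+07) = 77.12 dB(A).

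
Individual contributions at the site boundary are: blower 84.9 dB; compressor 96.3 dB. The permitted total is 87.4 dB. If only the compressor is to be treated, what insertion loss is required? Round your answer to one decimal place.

12.5 dB

The untreated sources together contribute 10^(84.9/10) = 3.090e+08, i.e. 84.90 dB.
The limit corresponds to 10^(87.4/10) = 5.495e+08; subtracting the fixed part leaves 2.405e+08 for the compressor, i.e. 83.81 dB.
Required insertion loss = 96.3 − 83.81 = 12.49 dB.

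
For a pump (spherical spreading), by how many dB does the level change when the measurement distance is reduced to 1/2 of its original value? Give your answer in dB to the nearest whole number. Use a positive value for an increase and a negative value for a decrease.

+6 dB

Point-source spreading: ΔL = −20·log₁₀(r₂/r₁).
ΔL = −20·log₁₀(0.5) = +6.02 dB.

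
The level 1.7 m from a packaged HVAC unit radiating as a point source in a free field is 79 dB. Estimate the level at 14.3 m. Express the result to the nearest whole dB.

61 dB

Spherical spreading from a point source gives a 20·log₁₀(r₂/r₁) drop.
L₂ = 79 − 20·log₁₀(14.3/1.7) = 79 − 18.498 = 60.50 dB.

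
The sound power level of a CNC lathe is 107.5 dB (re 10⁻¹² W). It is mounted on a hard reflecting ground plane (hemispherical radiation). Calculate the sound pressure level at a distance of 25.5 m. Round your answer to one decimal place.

Free-field hemispherical radiation: L_p = L_w − 10·log₁₀(2π·r²), r = 25.5 m.
2π·r² = 4086 m², 10·log₁₀ of that is 36.113 dB.
L_p = 107.5 − 36.113 = 71.39 dB.

71.4 dB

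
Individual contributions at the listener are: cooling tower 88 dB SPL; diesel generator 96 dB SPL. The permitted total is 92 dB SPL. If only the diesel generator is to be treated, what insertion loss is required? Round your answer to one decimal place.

6.2 dB

The untreated sources together contribute 10^(88/10) = 6.310e+08, i.e. 88.00 dB SPL.
To meet 92 dB SPL overall, the treated diesel generator may contribute at most 10^(92/10) − 6.310e+08 = 9.539e+08, i.e. 89.80 dB SPL.
So the diesel generator must be reduced from 96 to 89.80 dB SPL: IL = 6.20 dB.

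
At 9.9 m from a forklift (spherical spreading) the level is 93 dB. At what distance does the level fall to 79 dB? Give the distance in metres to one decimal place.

The 14.0 dB drop corresponds to a distance ratio of 10^(14.0/20) for a point source.
r₂ = 9.9·10^((93−79)/20) = 9.9·10^(14.0/20) = 49.62 m.

49.6 m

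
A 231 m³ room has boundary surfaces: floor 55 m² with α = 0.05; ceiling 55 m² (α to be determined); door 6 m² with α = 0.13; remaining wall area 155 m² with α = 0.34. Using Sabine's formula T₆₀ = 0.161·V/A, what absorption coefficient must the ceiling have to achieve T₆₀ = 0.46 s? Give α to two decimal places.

0.45

Required total absorption A = 0.161·231/0.46 = 80.85 m².
Absorption from the other surfaces = 55·0.05 + 6·0.13 + 155·0.34 = 56.23 m², so the ceiling must supply 24.62 m² over 55 m².
α = 24.62/55 = 0.448.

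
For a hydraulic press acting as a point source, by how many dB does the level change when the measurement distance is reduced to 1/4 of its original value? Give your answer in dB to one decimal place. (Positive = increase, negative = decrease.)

With spherical spreading the level changes by −20·log₁₀(r₂/r₁).
ΔL = −20·log₁₀(0.25) = +12.04 dB.

+12.0 dB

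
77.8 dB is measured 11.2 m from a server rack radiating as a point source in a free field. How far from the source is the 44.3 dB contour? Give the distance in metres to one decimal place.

The 33.5 dB drop corresponds to a distance ratio of 10^(33.5/20) for a point source.
r₂ = 11.2·10^((77.8−44.3)/20) = 11.2·10^(33.5/20) = 529.93 m.

529.9 m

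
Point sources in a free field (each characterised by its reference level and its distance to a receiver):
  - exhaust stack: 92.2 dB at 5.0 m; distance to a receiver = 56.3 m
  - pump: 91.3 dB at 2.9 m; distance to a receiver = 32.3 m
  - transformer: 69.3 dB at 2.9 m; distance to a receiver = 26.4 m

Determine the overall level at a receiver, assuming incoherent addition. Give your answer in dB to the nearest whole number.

Apply inverse-square spreading to bring every level to the receiver, then sum 10^(L/10).
exhaust stack: 92.2 − 20·log₁₀(56.3/5.0) = 92.2 − 21.03 = 71.17 dB.
pump: 91.3 − 20·log₁₀(32.3/2.9) = 91.3 − 20.94 = 70.36 dB.
transformer: 69.3 − 20·log₁₀(26.4/2.9) = 69.3 − 19.18 = 50.12 dB.
Σ 10^(L/10) = 2.407e+07 → L_total = 10·log₁₀(2.407e+07) = 73.81 dB.

74 dB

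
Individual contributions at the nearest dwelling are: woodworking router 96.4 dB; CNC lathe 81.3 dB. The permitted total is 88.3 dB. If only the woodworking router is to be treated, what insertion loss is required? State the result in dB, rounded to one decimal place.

The untreated sources together contribute 10^(81.3/10) = 1.349e+08, i.e. 81.30 dB.
The limit corresponds to 10^(88.3/10) = 6.761e+08; subtracting the fixed part leaves 5.412e+08 for the woodworking router, i.e. 87.33 dB.
Required insertion loss = 96.4 − 87.33 = 9.07 dB.

9.1 dB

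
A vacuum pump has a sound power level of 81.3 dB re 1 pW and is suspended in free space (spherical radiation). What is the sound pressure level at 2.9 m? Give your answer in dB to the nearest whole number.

61 dB

The power spreads over a sphere of area 4π·r², so L_p = L_w − 10·log₁₀(4π·r²).
4π·r² = 105.7 m², 10·log₁₀ of that is 20.240 dB.
L_p = 81.3 − 20.240 = 61.06 dB.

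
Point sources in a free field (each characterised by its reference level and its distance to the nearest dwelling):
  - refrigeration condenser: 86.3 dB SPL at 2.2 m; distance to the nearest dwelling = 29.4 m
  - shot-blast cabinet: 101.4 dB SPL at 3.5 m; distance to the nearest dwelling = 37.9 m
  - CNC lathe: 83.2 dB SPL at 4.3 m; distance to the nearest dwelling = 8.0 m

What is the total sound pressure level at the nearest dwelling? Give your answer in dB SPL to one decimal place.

First find each source's level at the receiver (point-source: −20·log₁₀(r/r_ref)), then combine on an intensity basis.
refrigeration condenser: 86.3 − 20·log₁₀(29.4/2.2) = 86.3 − 22.52 = 63.78 dB SPL.
shot-blast cabinet: 101.4 − 20·log₁₀(37.9/3.5) = 101.4 − 20.69 = 80.71 dB SPL.
CNC lathe: 83.2 − 20·log₁₀(8.0/4.3) = 83.2 − 5.39 = 77.81 dB SPL.
Σ 10^(L/10) = 1.805e+08 → L_total = 10·log₁₀(1.805e+08) = 82.56 dB SPL.

82.6 dB SPL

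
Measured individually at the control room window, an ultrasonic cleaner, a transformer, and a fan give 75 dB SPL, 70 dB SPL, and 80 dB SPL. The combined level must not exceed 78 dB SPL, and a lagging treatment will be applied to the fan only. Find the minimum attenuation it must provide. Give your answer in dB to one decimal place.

Fixed contribution from the other sources: Σ 10^(L/10) = 10^(75/10) + 10^(70/10) = 4.162e+07 (76.19 dB SPL).
The limit corresponds to 10^(78/10) = 6.310e+07; subtracting the fixed part leaves 2.147e+07 for the fan, i.e. 73.32 dB SPL.
Required insertion loss = 80 − 73.32 = 6.68 dB.

6.7 dB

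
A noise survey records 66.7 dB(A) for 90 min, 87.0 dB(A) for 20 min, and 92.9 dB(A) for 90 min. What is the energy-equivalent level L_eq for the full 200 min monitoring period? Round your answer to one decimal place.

89.7 dB(A)

Weight each interval's intensity by its duration and average over T = 200 min:
Σ tᵢ·10^(Lᵢ/10) = 90·10^(66.7/10) + 20·10^(87.0/10) + 90·10^(92.9/10) = 1.859e+11.
L_eq = 10·log₁₀(1.859e+11/200) = 89.68 dB(A).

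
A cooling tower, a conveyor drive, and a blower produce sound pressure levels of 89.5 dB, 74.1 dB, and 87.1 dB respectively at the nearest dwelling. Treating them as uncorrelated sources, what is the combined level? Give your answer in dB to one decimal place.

Incoherent sources combine by intensity addition: L_total = 10·log₁₀(Σ 10^(L_i/10)).
Σ 10^(L/10) = 10^(89.5/10) + 10^(74.1/10) + 10^(87.1/10) = 1.430e+09.
L_total = 10·log₁₀(1.430e+09) = 91.55 dB.

91.6 dB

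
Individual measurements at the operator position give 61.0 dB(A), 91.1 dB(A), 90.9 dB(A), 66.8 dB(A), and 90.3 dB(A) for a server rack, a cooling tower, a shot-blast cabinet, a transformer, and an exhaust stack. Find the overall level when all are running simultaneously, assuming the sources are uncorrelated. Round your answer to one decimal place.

95.6 dB(A)

Incoherent sources combine by intensity addition: L_total = 10·log₁₀(Σ 10^(L_i/10)).
Σ 10^(L/10) = 10^(61.0/10) + 10^(91.1/10) + 10^(90.9/10) + 10^(66.8/10) + 10^(90.3/10) = 3.596e+09.
L_total = 10·log₁₀(3.596e+09) = 95.56 dB(A).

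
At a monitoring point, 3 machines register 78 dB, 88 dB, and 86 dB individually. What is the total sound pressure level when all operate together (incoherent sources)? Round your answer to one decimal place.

For uncorrelated sources the intensities add, so convert each level to linear form, sum, and take 10·log₁₀ of the total.
Σ 10^(L/10) = 10^(78/10) + 10^(88/10) + 10^(86/10) = 1.092e+09.
L_total = 10·log₁₀(1.092e+09) = 90.38 dB.

90.4 dB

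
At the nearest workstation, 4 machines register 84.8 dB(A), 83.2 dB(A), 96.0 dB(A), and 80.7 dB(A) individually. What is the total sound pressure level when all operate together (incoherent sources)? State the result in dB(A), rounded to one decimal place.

96.6 dB(A)

Incoherent sources combine by intensity addition: L_total = 10·log₁₀(Σ 10^(L_i/10)).
Σ 10^(L/10) = 10^(84.8/10) + 10^(83.2/10) + 10^(96.0/10) + 10^(80.7/10) = 4.609e+09.
L_total = 10·log₁₀(4.609e+09) = 96.64 dB(A).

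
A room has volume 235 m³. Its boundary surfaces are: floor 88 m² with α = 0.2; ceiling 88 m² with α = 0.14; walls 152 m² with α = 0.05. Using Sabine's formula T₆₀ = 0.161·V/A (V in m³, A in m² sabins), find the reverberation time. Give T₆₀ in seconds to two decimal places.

1.01 s

Total absorption A = 88·0.2 + 88·0.14 + 152·0.05 = 37.52 m² sabins.
T₆₀ = 0.161·V/A = 0.161·235/37.52 = 1.008 s.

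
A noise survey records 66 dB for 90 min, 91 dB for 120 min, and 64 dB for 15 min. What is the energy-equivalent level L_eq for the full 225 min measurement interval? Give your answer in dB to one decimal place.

L_eq = 10·log₁₀[(1/T)·Σ tᵢ·10^(Lᵢ/10)] with T = 225 min.
Σ tᵢ·10^(Lᵢ/10) = 90·10^(66/10) + 120·10^(91/10) + 15·10^(64/10) = 1.515e+11.
L_eq = 10·log₁₀(1.515e+11/225) = 88.28 dB.

88.3 dB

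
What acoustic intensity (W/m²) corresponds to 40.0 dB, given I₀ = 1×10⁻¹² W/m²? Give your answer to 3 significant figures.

1.00e-08 W/m²

I = I₀·10^(L/10) = 10⁻¹² × 10^(40.0/10) = 10^(-8.000).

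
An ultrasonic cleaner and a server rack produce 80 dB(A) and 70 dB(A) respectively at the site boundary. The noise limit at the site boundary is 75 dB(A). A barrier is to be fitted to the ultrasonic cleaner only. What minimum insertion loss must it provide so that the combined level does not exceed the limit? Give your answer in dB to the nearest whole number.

Everything except the ultrasonic cleaner sums to 10^(70/10) = 1.000e+07 in linear terms, 70.00 dB(A).
The limit corresponds to 10^(75/10) = 3.162e+07; subtracting the fixed part leaves 2.162e+07 for the ultrasonic cleaner, i.e. 73.35 dB(A).
Required insertion loss = 80 − 73.35 = 6.65 dB.

7 dB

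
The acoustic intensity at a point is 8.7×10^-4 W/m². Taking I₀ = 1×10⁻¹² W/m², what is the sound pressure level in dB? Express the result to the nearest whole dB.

89 dB

L = 10·log₁₀(I/I₀) = 10·log₁₀(8.7×10^-4/10⁻¹²) = 10·log₁₀(8.7×10^8).
L = 10·(0.9395 + 8) = 89.40 dB.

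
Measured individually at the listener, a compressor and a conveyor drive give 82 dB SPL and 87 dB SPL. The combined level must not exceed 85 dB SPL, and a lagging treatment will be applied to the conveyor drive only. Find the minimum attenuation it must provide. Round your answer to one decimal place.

Fixed contribution from the other source: Σ 10^(L/10) = 10^(82/10) = 1.585e+08 (82.00 dB SPL).
The limit corresponds to 10^(85/10) = 3.162e+08; subtracting the fixed part leaves 1.577e+08 for the conveyor drive, i.e. 81.98 dB SPL.
Required insertion loss = 87 − 81.98 = 5.02 dB.

5.0 dB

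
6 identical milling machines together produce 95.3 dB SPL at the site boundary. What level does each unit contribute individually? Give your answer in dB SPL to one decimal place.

87.5 dB SPL

6 equal contributions raise the level by 10·log₁₀ 6 = 7.782 dB, so each unit alone gives 95.3 − 7.782.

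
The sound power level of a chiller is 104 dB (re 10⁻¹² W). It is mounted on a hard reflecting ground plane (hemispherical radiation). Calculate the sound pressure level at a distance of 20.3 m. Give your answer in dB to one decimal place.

L_p = L_w − 10·log₁₀(2π·r²) with r = 20.3 m.
2π·r² = 2589 m², 10·log₁₀ of that is 34.132 dB.
L_p = 104 − 34.132 = 69.87 dB.

69.9 dB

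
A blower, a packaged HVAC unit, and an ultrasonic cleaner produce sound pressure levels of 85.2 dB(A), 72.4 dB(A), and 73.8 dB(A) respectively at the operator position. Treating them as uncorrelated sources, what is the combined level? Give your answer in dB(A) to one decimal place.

For uncorrelated sources the intensities add, so convert each level to linear form, sum, and take 10·log₁₀ of the total.
Σ 10^(L/10) = 10^(85.2/10) + 10^(72.4/10) + 10^(73.8/10) = 3.725e+08.
L_total = 10·log₁₀(3.725e+08) = 85.71 dB(A).

85.7 dB(A)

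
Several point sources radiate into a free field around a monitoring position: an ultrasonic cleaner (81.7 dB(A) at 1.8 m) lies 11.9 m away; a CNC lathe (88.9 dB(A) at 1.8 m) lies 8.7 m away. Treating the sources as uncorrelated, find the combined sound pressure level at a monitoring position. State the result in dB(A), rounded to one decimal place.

75.6 dB(A)

Apply inverse-square spreading to bring every level to the receiver, then sum 10^(L/10).
ultrasonic cleaner: 81.7 − 20·log₁₀(11.9/1.8) = 81.7 − 16.41 = 65.29 dB(A).
CNC lathe: 88.9 − 20·log₁₀(8.7/1.8) = 88.9 − 13.68 = 75.22 dB(A).
Σ 10^(L/10) = 3.661e+07 → L_total = 10·log₁₀(3.661e+07) = 75.64 dB(A).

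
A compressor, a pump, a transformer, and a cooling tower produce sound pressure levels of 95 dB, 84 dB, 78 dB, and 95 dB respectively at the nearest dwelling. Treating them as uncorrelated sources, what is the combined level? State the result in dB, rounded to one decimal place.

98.2 dB

For uncorrelated sources the intensities add, so convert each level to linear form, sum, and take 10·log₁₀ of the total.
Σ 10^(L/10) = 10^(95/10) + 10^(84/10) + 10^(78/10) + 10^(95/10) = 6.639e+09.
L_total = 10·log₁₀(6.639e+09) = 98.22 dB.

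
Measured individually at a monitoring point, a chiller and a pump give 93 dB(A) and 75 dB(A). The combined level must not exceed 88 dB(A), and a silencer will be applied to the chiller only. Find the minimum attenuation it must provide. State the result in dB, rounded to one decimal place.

5.2 dB

Fixed contribution from the other source: Σ 10^(L/10) = 10^(75/10) = 3.162e+07 (75.00 dB(A)).
The limit corresponds to 10^(88/10) = 6.310e+08; subtracting the fixed part leaves 5.993e+08 for the chiller, i.e. 87.78 dB(A).
Required insertion loss = 93 − 87.78 = 5.22 dB.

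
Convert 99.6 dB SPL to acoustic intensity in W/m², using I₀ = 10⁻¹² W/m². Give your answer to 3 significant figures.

I = I₀·10^(L/10) = 10⁻¹² × 10^(99.6/10) = 10^(-2.040).

0.00912 W/m²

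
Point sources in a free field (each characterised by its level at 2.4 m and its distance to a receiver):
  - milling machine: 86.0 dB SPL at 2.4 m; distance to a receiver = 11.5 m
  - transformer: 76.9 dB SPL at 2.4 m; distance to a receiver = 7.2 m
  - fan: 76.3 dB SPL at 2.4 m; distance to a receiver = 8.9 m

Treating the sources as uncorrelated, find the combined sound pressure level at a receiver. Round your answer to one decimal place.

Propagate each source to the receiver with L = L_ref − 20·log₁₀(r/r_ref), then add intensities.
milling machine: 86.0 − 20·log₁₀(11.5/2.4) = 86.0 − 13.61 = 72.39 dB SPL.
transformer: 76.9 − 20·log₁₀(7.2/2.4) = 76.9 − 9.54 = 67.36 dB SPL.
fan: 76.3 − 20·log₁₀(8.9/2.4) = 76.3 − 11.38 = 64.92 dB SPL.
Σ 10^(L/10) = 2.588e+07 → L_total = 10·log₁₀(2.588e+07) = 74.13 dB SPL.

74.1 dB SPL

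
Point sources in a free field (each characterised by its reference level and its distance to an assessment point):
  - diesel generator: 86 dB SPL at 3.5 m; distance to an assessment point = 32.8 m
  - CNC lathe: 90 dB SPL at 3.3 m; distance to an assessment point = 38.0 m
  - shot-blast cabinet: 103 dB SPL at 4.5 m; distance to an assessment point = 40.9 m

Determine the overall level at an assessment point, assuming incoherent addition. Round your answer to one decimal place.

84.0 dB SPL

Apply inverse-square spreading to bring every level to the receiver, then sum 10^(L/10).
diesel generator: 86 − 20·log₁₀(32.8/3.5) = 86 − 19.44 = 66.56 dB SPL.
CNC lathe: 90 − 20·log₁₀(38.0/3.3) = 90 − 21.23 = 68.77 dB SPL.
shot-blast cabinet: 103 − 20·log₁₀(40.9/4.5) = 103 − 19.17 = 83.83 dB SPL.
Σ 10^(L/10) = 2.536e+08 → L_total = 10·log₁₀(2.536e+08) = 84.04 dB SPL.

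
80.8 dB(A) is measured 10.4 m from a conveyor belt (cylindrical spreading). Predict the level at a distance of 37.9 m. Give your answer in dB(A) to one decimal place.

75.2 dB(A)

For a line source, L₂ = L₁ − 10·log₁₀(r₂/r₁).
L₂ = 80.8 − 10·log₁₀(37.9/10.4) = 80.8 − 5.616 = 75.18 dB(A).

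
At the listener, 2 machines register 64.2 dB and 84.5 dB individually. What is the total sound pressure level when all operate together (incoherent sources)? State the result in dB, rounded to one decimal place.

For uncorrelated sources the intensities add, so convert each level to linear form, sum, and take 10·log₁₀ of the total.
Σ 10^(L/10) = 10^(64.2/10) + 10^(84.5/10) = 2.845e+08.
L_total = 10·log₁₀(2.845e+08) = 84.54 dB.

84.5 dB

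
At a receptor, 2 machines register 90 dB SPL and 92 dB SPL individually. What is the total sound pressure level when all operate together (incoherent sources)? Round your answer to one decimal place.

For uncorrelated sources the intensities add, so convert each level to linear form, sum, and take 10·log₁₀ of the total.
Σ 10^(L/10) = 10^(90/10) + 10^(92/10) = 2.585e+09.
L_total = 10·log₁₀(2.585e+09) = 94.12 dB SPL.

94.1 dB SPL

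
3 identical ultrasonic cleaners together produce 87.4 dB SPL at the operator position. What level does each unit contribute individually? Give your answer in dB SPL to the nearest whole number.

83 dB SPL

3 equal contributions raise the level by 10·log₁₀ 3 = 4.771 dB, so each unit alone gives 87.4 − 4.771.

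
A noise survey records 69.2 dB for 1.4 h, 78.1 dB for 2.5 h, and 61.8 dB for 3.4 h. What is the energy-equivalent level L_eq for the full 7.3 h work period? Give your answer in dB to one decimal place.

The energy average is taken in the linear domain: L_eq = 10·log₁₀[(Σ tᵢ·10^(Lᵢ/10))/T], T = 7.3 h.
Σ tᵢ·10^(Lᵢ/10) = 1.4·10^(69.2/10) + 2.5·10^(78.1/10) + 3.4·10^(61.8/10) = 1.782e+08.
L_eq = 10·log₁₀(1.782e+08/7.3) = 73.88 dB.

73.9 dB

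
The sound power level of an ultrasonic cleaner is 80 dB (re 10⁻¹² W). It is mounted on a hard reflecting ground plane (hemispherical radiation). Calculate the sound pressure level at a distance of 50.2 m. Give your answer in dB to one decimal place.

L_p = L_w − 10·log₁₀(2π·r²) with r = 50.2 m.
2π·r² = 1.583e+04 m², 10·log₁₀ of that is 41.996 dB.
L_p = 80 − 41.996 = 38.00 dB.

38.0 dB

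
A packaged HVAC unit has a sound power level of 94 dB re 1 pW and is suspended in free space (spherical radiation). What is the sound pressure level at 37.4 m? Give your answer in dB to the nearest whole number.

52 dB

L_p = L_w − 10·log₁₀(4π·r²) with r = 37.4 m.
4π·r² = 1.758e+04 m², 10·log₁₀ of that is 42.450 dB.
L_p = 94 − 42.450 = 51.55 dB.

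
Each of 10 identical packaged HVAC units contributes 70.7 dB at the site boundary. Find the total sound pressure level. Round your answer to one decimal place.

With 10 equal, uncorrelated contributions the intensity is 10× that of one unit, giving a rise of 10·log₁₀ 10.
L_total = 70.7 + 10·log₁₀(10) = 70.7 + 10.000 = 80.70 dB.

80.7 dB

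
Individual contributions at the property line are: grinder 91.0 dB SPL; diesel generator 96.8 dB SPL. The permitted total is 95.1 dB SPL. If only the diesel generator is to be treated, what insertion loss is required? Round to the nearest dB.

4 dB

Everything except the diesel generator sums to 10^(91.0/10) = 1.259e+09 in linear terms, 91.00 dB SPL.
The limit corresponds to 10^(95.1/10) = 3.236e+09; subtracting the fixed part leaves 1.977e+09 for the diesel generator, i.e. 92.96 dB SPL.
So the diesel generator must be reduced from 96.8 to 92.96 dB SPL: IL = 3.84 dB.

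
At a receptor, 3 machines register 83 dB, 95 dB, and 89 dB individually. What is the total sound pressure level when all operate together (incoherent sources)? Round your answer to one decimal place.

Incoherent sources combine by intensity addition: L_total = 10·log₁₀(Σ 10^(L_i/10)).
Σ 10^(L/10) = 10^(83/10) + 10^(95/10) + 10^(89/10) = 4.156e+09.
L_total = 10·log₁₀(4.156e+09) = 96.19 dB.

96.2 dB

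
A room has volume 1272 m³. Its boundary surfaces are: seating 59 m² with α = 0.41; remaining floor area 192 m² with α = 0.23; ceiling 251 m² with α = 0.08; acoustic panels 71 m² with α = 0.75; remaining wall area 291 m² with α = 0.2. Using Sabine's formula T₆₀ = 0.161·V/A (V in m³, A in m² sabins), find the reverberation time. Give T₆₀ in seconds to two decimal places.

Summing Sᵢαᵢ: 59·0.41 + 192·0.23 + 251·0.08 + 71·0.75 + 291·0.2 = 199.88 m².
T₆₀ = 0.161 × 1272 / 199.88 = 1.025 s.

1.02 s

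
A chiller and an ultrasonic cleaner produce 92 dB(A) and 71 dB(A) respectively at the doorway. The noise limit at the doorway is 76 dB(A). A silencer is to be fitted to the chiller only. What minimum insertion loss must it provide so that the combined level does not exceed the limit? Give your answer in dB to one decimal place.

The untreated sources together contribute 10^(71/10) = 1.259e+07, i.e. 71.00 dB(A).
To meet 76 dB(A) overall, the treated chiller may contribute at most 10^(76/10) − 1.259e+07 = 2.722e+07, i.e. 74.35 dB(A).
So the chiller must be reduced from 92 to 74.35 dB(A): IL = 17.65 dB.

17.7 dB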